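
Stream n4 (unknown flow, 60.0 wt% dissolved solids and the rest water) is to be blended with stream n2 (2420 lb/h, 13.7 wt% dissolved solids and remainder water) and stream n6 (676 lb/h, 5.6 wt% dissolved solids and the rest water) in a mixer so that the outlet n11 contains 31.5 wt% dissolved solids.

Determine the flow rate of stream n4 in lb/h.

2126 lb/h

Let n4 be the unknown flow. Total out = 3096 + n4.
dissolved solids balance: 369.4 + 0.600·n4 = 0.315·(3096 + n4)
(0.600 − 0.315)·n4 = 0.315×3096 − 369.4 = 605.84
n4 = 605.84 / 0.285 = 2125.8 lb/h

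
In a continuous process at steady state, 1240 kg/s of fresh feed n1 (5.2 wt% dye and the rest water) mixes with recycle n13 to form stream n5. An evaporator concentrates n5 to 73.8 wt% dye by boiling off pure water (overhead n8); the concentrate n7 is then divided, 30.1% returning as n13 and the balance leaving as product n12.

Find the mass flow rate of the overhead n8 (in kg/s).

Overall dye balance (none leaves overhead): dye in fresh feed = dye in product, i.e. 1240×0.052 = (1−0.301)·n7·0.738.
n7 = 64.48/(0.738×0.699) = 124.99 kg/s.
Recycle n13 = 0.301×124.99 = 37.623 kg/s.
Combined feed n5 = 1240 + 37.623 = 1277.6 kg/s.
Overhead n8 = n5 − n7 = 1277.6 − 124.99 = 1152.6 kg/s.

1153 kg/s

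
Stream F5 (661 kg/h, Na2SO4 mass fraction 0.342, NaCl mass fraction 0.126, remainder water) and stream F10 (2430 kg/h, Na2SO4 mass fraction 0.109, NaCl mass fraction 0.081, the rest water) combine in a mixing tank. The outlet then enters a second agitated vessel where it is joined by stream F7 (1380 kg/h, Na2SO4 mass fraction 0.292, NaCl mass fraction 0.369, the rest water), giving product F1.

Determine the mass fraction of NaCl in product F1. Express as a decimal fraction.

0.177

Overall, product flow = 4471 kg/h.
NaCl in = 661×0.126 + 2430×0.081 + 1380×0.369 = 789.34 kg/h.
NaCl fraction in F1 = 0.177.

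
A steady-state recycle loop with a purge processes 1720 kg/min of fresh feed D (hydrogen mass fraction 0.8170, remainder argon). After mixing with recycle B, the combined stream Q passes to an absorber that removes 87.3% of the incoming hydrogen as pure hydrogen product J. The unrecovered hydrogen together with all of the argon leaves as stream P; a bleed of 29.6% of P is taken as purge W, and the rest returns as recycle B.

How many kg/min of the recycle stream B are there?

argon enters only via D and leaves only via the purge: 1720×0.183 = 0.296×(argon in P), and the absorber passes all argon, so argon in Q = argon in P = 1063.4 kg/min.
hydrogen in Q: m_A = 1720×0.817 + (1−0.296)·(1−0.873)·m_A, so m_A = 1405.2/0.9106 = 1543.2 kg/min.
P = (1−0.873)×1543.2 + 1063.4 = 1259.4 kg/min.
Recycle B = (1−0.296)×1259.4 = 886.59 kg/min.

886.6 kg/min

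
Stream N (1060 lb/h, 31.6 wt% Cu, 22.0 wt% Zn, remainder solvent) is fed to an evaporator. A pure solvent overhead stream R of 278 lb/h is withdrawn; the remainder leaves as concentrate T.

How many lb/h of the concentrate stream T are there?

782 lb/h

Concentrate = 1060 − 278 = 782 lb/h.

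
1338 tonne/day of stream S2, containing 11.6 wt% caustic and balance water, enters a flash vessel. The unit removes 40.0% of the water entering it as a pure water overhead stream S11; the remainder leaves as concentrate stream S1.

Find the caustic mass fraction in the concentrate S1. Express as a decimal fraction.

0.1795

caustic is not removed: 1338×0.116 = 155.21 tonne/day of caustic enters S1.
water entering = 1338×0.884 = 1182.8 tonne/day; overhead removed = 0.400×1182.8 = 473.12 tonne/day.
Concentrate = 1338 − 473.12 = 864.88 tonne/day.
Mass fraction = 155.21/864.88 = 0.1795.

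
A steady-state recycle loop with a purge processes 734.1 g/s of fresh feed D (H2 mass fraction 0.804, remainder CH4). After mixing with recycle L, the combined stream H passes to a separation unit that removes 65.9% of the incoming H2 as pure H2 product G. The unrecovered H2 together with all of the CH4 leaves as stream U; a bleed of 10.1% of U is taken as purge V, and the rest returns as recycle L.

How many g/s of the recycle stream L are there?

CH4 enters only via D and leaves only via the purge: 734.1×0.196 = 0.101×(CH4 in U), and the separation unit passes all CH4, so CH4 in H = CH4 in U = 1424.6 g/s.
H2 in H: m_A = 734.1×0.804 + (1−0.101)·(1−0.659)·m_A, so m_A = 590.22/0.6934 = 851.14 g/s.
U = (1−0.659)×851.14 + 1424.6 = 1714.8 g/s.
Recycle L = (1−0.101)×1714.8 = 1541.6 g/s.

1542 g/s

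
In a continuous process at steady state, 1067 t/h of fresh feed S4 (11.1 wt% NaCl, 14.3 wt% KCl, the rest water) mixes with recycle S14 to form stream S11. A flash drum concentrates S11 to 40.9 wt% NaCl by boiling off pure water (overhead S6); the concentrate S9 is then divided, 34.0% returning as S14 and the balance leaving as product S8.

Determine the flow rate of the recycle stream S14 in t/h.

Overall NaCl balance (none leaves overhead): NaCl in fresh feed = NaCl in product, i.e. 1067×0.111 = (1−0.340)·S9·0.409.
S9 = 118.44/(0.409×0.660) = 438.75 t/h.
Recycle S14 = 0.340×438.75 = 149.18 t/h.

149.2 t/h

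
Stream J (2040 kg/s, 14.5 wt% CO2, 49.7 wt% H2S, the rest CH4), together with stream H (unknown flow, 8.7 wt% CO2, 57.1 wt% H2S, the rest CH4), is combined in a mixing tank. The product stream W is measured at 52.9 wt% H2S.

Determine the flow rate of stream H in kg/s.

Let H be the unknown flow. Total out = 2040 + H.
H2S balance: 1013.9 + 0.571·H = 0.529·(2040 + H)
(0.571 − 0.529)·H = 0.529×2040 − 1013.9 = 65.28
H = 65.28 / 0.042 = 1554.3 kg/s

1554 kg/s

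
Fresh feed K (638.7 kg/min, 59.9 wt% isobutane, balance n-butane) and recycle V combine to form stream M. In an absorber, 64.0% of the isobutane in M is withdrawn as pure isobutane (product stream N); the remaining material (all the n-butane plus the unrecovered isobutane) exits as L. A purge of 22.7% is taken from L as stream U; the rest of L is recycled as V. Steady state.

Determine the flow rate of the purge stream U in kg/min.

299.4 kg/min

n-butane enters only via K and leaves only via the purge: 638.7×0.401 = 0.227×(n-butane in L), and the absorber passes all n-butane, so n-butane in M = n-butane in L = 1128.3 kg/min.
isobutane in M: m_A = 638.7×0.599 + (1−0.227)·(1−0.640)·m_A, so m_A = 382.58/0.7217 = 530.1 kg/min.
L = (1−0.640)×530.1 + 1128.3 = 1319.1 kg/min.
Purge U = 0.227×1319.1 = 299.44 kg/min.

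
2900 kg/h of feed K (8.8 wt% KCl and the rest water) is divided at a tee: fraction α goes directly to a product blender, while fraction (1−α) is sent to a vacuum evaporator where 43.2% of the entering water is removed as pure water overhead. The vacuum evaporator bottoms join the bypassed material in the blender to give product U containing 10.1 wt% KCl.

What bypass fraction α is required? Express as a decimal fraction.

0.673

All 2900×0.088 = 255.2 kg/h of KCl reaches U, so U = 255.2/0.101 = 2526.7 kg/h and vapour = 373.27 kg/h.
The evaporator receives (1−α)·2900 of feed at 0.912 water and removes 0.432 of that water:
0.432×0.912×(1−α)×2900 = 373.27
(1−α) = 373.27/1142.6 = 0.3267;  α = 0.6733.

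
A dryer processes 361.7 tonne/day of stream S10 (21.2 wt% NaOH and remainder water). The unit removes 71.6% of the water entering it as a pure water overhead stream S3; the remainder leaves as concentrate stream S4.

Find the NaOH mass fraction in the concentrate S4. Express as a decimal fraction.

NaOH is not removed: 361.7×0.212 = 76.68 tonne/day of NaOH enters S4.
water entering = 361.7×0.788 = 285.02 tonne/day; overhead removed = 0.716×285.02 = 204.07 tonne/day.
Concentrate = 361.7 − 204.07 = 157.63 tonne/day.
Mass fraction = 76.68/157.63 = 0.486.

0.486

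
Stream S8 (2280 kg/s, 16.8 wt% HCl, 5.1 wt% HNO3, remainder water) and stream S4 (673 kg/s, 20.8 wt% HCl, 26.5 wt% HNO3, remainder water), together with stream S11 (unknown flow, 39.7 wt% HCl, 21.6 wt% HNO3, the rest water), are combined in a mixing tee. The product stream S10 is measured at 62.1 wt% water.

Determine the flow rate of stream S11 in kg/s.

Let S11 be the unknown flow. Total out = 2953 + S11.
water balance: 2135.4 + 0.387·S11 = 0.621·(2953 + S11)
(0.387 − 0.621)·S11 = 0.621×2953 − 2135.4 = -301.54
S11 = -301.54 / -0.234 = 1288.6 kg/s

1289 kg/s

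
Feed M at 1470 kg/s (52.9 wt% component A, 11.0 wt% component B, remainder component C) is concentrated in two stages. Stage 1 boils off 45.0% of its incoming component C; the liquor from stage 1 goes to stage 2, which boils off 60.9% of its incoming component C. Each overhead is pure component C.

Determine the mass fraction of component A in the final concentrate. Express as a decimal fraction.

0.738

component C in feed = 1470×0.361 = 530.67 kg/s.
After stage 1: component C left = (1−0.450)×530.67 = 291.87; stream total = 1231.2 kg/s.
After stage 2: component C left = (1−0.609)×291.87 = 114.12; final concentrate = 1053.5 kg/s.
component A fraction = 777.63/1053.5 = 0.738.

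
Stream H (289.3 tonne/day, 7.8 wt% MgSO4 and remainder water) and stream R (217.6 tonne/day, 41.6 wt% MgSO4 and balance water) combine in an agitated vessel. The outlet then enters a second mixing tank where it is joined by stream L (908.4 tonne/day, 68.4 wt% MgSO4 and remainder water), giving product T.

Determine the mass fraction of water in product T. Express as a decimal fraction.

0.481

Overall, product flow = 1415.3 tonne/day.
water in = 289.3×0.922 + 217.6×0.584 + 908.4×0.316 = 680.87 tonne/day.
water fraction in T = 0.481.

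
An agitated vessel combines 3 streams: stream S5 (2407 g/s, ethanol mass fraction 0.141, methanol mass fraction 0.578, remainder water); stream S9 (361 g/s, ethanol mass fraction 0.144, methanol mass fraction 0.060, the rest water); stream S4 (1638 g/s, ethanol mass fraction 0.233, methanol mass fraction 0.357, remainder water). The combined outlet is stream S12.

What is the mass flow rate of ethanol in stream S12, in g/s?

ethanol out = ethanol in = 2407×0.141 + 361×0.144 + 1638×0.233 = 773.02 g/s.

773 g/s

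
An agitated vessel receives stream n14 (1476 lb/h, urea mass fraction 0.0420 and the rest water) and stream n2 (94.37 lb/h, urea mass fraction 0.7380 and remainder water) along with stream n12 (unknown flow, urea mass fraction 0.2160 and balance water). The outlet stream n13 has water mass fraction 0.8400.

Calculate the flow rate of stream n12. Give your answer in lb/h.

2136 lb/h

Let n12 be the unknown flow. Total out = 1570.4 + n12.
water balance: 1438.7 + 0.784·n12 = 0.840·(1570.4 + n12)
(0.784 − 0.840)·n12 = 0.840×1570.4 − 1438.7 = -119.62
n12 = -119.62 / -0.056 = 2136.1 lb/h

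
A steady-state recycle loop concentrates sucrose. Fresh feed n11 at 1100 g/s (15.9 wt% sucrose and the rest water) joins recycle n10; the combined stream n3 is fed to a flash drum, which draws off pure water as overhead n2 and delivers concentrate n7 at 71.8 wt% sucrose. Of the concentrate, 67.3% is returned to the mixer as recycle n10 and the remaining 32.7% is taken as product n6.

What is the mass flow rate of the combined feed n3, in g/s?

Overall sucrose balance (none leaves overhead): sucrose in fresh feed = sucrose in product, i.e. 1100×0.159 = (1−0.673)·n7·0.718.
n7 = 174.9/(0.718×0.327) = 744.93 g/s.
Recycle n10 = 0.673×744.93 = 501.34 g/s.
Combined feed n3 = 1100 + 501.34 = 1601.3 g/s.

1601 g/s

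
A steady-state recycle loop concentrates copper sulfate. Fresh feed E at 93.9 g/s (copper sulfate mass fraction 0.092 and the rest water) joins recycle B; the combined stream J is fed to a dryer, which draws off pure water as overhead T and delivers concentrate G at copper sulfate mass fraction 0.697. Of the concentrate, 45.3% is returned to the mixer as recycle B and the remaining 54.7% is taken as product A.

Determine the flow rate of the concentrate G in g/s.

Overall copper sulfate balance (none leaves overhead): copper sulfate in fresh feed = copper sulfate in product, i.e. 93.9×0.092 = (1−0.453)·G·0.697.
G = 8.6388/(0.697×0.547) = 22.659 g/s.

22.66 g/s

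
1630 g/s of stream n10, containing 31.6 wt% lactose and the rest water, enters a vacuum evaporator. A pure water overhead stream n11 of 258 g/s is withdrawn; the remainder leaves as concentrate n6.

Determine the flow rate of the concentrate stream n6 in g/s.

Concentrate = 1630 − 258 = 1372 g/s.

1372 g/s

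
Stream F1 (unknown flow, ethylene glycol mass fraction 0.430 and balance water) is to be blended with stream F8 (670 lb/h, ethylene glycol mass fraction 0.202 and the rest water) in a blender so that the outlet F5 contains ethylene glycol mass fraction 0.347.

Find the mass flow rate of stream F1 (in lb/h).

Let F1 be the unknown flow. Total out = 670 + F1.
ethylene glycol balance: 135.34 + 0.430·F1 = 0.347·(670 + F1)
(0.430 − 0.347)·F1 = 0.347×670 − 135.34 = 97.15
F1 = 97.15 / 0.083 = 1170.5 lb/h

1170 lb/h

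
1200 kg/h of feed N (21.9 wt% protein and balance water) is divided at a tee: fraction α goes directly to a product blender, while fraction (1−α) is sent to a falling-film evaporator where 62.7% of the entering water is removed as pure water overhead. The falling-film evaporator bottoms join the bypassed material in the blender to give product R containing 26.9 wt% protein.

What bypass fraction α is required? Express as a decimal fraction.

All 1200×0.219 = 262.8 kg/h of protein reaches R, so R = 262.8/0.269 = 976.95 kg/h and vapour = 223.05 kg/h.
The evaporator receives (1−α)·1200 of feed at 0.781 water and removes 0.627 of that water:
0.627×0.781×(1−α)×1200 = 223.05
(1−α) = 223.05/587.62 = 0.3796;  α = 0.6204.

0.620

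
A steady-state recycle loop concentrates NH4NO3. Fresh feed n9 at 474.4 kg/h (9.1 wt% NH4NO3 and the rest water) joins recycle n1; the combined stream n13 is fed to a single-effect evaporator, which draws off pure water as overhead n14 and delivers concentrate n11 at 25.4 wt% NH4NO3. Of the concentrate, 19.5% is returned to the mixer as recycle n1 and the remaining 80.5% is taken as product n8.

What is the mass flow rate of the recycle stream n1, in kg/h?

41.17 kg/h

Overall NH4NO3 balance (none leaves overhead): NH4NO3 in fresh feed = NH4NO3 in product, i.e. 474.4×0.091 = (1−0.195)·n11·0.254.
n11 = 43.17/(0.254×0.805) = 211.13 kg/h.
Recycle n1 = 0.195×211.13 = 41.171 kg/h.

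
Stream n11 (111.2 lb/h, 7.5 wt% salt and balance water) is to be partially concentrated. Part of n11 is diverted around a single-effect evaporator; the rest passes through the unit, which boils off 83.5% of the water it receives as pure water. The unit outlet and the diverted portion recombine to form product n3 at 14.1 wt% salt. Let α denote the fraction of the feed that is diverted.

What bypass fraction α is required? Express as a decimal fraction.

All 111.2×0.075 = 8.34 lb/h of salt reaches n3, so n3 = 8.34/0.141 = 59.149 lb/h and vapour = 52.051 lb/h.
The evaporator receives (1−α)·111.2 of feed at 0.925 water and removes 0.835 of that water:
0.835×0.925×(1−α)×111.2 = 52.051
(1−α) = 52.051/85.888 = 0.6060;  α = 0.3940.

0.394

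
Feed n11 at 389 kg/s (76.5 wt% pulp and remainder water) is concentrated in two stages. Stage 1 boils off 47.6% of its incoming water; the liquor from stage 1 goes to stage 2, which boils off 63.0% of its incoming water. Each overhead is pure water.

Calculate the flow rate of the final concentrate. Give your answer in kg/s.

water in feed = 389×0.235 = 91.415 kg/s.
After stage 1: water left = (1−0.476)×91.415 = 47.901; stream total = 345.49 kg/s.
After stage 2: water left = (1−0.630)×47.901 = 17.724; final concentrate = 315.31 kg/s.

315.3 kg/s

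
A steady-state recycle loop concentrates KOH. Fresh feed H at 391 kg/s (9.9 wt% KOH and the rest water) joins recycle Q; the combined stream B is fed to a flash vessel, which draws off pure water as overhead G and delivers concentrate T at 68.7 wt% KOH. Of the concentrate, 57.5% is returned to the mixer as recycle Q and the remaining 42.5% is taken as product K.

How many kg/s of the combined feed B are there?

Overall KOH balance (none leaves overhead): KOH in fresh feed = KOH in product, i.e. 391×0.099 = (1−0.575)·T·0.687.
T = 38.709/(0.687×0.425) = 132.58 kg/s.
Recycle Q = 0.575×132.58 = 76.231 kg/s.
Combined feed B = 391 + 76.231 = 467.23 kg/s.

467.2 kg/s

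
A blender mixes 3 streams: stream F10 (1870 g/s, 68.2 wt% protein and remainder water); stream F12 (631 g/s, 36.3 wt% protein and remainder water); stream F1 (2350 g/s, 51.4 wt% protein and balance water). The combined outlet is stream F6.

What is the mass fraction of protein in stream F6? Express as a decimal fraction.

0.559

Total flow out = 1870 + 631 + 2350 = 4851 g/s.
protein in = 1870×0.682 + 631×0.363 + 2350×0.514 = 2712.3 g/s.
protein mass fraction in F6 = 2712.3/4851 = 0.559.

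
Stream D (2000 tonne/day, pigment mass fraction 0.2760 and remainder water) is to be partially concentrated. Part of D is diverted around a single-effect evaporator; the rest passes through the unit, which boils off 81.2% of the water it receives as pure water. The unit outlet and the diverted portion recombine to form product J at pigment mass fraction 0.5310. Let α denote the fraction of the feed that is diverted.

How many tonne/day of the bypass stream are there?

All 2000×0.276 = 552 tonne/day of pigment reaches J, so J = 552/0.531 = 1039.5 tonne/day and vapour = 960.45 tonne/day.
The evaporator receives (1−α)·2000 of feed at 0.724 water and removes 0.812 of that water:
0.812×0.724×(1−α)×2000 = 960.45
(1−α) = 960.45/1175.8 = 0.8169;  α = 0.1831.
Bypass flow = 0.1831×2000 = 366.27 tonne/day.

366.3 tonne/day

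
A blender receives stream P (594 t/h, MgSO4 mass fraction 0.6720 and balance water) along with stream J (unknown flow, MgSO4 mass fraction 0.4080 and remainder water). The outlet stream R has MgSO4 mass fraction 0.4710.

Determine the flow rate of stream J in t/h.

1895 t/h

Let J be the unknown flow. Total out = 594 + J.
MgSO4 balance: 399.17 + 0.408·J = 0.471·(594 + J)
(0.408 − 0.471)·J = 0.471×594 − 399.17 = -119.39
J = -119.39 / -0.063 = 1895.1 t/h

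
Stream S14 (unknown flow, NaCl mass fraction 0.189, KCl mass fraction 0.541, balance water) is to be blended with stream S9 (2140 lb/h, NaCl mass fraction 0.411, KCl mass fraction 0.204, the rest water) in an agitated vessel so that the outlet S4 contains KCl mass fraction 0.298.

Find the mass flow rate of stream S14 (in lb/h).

Let S14 be the unknown flow. Total out = 2140 + S14.
KCl balance: 436.56 + 0.541·S14 = 0.298·(2140 + S14)
(0.541 − 0.298)·S14 = 0.298×2140 − 436.56 = 201.16
S14 = 201.16 / 0.243 = 827.82 lb/h

827.8 lb/h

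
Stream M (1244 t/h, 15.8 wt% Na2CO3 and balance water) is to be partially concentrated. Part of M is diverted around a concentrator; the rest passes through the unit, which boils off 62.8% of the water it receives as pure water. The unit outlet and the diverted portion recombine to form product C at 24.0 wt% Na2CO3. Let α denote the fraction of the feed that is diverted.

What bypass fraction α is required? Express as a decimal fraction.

All 1244×0.158 = 196.55 t/h of Na2CO3 reaches C, so C = 196.55/0.240 = 818.97 t/h and vapour = 425.03 t/h.
The evaporator receives (1−α)·1244 of feed at 0.842 water and removes 0.628 of that water:
0.628×0.842×(1−α)×1244 = 425.03
(1−α) = 425.03/657.8 = 0.6461;  α = 0.3539.

0.354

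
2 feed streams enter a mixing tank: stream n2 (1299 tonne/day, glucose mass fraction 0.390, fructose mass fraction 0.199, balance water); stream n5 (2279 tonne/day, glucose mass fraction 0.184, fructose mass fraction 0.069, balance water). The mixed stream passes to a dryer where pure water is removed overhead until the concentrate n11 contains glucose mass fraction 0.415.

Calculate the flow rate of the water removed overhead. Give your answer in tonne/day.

glucose entering = 1299×0.390 + 2279×0.184 = 925.95 tonne/day.
All glucose reports to n11, so n11 = 925.95/0.415 = 2231.2 tonne/day.
Total feed = 3578 tonne/day; overhead = 3578 − 2231.2 = 1346.8 tonne/day.

1347 tonne/day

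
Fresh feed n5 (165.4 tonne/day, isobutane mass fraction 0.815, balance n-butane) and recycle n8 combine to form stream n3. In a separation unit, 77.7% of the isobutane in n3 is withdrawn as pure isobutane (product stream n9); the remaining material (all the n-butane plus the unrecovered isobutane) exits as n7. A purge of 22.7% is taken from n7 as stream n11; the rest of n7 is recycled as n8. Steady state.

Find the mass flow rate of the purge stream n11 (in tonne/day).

n-butane enters only via n5 and leaves only via the purge: 165.4×0.185 = 0.227×(n-butane in n7), and the separation unit passes all n-butane, so n-butane in n3 = n-butane in n7 = 134.8 tonne/day.
isobutane in n3: m_A = 165.4×0.815 + (1−0.227)·(1−0.777)·m_A, so m_A = 134.8/0.8276 = 162.88 tonne/day.
n7 = (1−0.777)×162.88 + 134.8 = 171.12 tonne/day.
Purge n11 = 0.227×171.12 = 38.844 tonne/day.

38.84 tonne/day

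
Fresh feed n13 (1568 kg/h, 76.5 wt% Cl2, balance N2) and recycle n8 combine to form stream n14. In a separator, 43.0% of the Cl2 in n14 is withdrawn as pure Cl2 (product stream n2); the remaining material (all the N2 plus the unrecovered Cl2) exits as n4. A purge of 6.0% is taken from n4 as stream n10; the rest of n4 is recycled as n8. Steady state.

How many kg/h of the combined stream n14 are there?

N2 enters only via n13 and leaves only via the purge: 1568×0.235 = 0.060×(N2 in n4), and the separator passes all N2, so N2 in n14 = N2 in n4 = 6141.3 kg/h.
Cl2 in n14: m_A = 1568×0.765 + (1−0.060)·(1−0.430)·m_A, so m_A = 1199.5/0.4642 = 2584.1 kg/h.
n14 = 2584.1 + 6141.3 = 8725.4 kg/h.

8725 kg/h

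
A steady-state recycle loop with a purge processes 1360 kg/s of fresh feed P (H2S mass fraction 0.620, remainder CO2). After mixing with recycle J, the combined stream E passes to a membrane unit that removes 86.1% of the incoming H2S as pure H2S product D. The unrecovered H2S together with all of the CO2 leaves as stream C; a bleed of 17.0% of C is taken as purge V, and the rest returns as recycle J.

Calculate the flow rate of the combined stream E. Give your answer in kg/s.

3993 kg/s

CO2 enters only via P and leaves only via the purge: 1360×0.380 = 0.170×(CO2 in C), and the membrane unit passes all CO2, so CO2 in E = CO2 in C = 3040 kg/s.
H2S in E: m_A = 1360×0.620 + (1−0.170)·(1−0.861)·m_A, so m_A = 843.2/0.8846 = 953.17 kg/s.
E = 953.17 + 3040 = 3993.2 kg/s.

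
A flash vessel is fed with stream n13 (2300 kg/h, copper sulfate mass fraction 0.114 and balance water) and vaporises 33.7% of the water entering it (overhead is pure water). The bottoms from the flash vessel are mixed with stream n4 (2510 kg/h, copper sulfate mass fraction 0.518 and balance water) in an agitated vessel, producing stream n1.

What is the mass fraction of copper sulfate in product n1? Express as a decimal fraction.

Vapour removed = 0.337×0.886×2300 = 686.74 kg/h; concentrate = 1613.3 kg/h.
copper sulfate reaching the mixer = 262.2 (from concentrate) + 2510×0.518 = 1562.4 kg/h.
Product flow = 1613.3 + 2510 = 4123.3 kg/h; copper sulfate fraction = 0.379.

0.379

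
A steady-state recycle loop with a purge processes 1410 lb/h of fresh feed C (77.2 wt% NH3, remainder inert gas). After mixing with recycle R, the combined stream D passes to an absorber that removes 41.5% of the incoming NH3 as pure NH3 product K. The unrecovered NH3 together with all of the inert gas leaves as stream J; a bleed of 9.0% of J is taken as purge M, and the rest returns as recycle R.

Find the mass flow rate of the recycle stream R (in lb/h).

4490 lb/h

inert gas enters only via C and leaves only via the purge: 1410×0.228 = 0.090×(inert gas in J), and the absorber passes all inert gas, so inert gas in D = inert gas in J = 3572 lb/h.
NH3 in D: m_A = 1410×0.772 + (1−0.090)·(1−0.415)·m_A, so m_A = 1088.5/0.4677 = 2327.6 lb/h.
J = (1−0.415)×2327.6 + 3572 = 4933.7 lb/h.
Recycle R = (1−0.090)×4933.7 = 4489.6 lb/h.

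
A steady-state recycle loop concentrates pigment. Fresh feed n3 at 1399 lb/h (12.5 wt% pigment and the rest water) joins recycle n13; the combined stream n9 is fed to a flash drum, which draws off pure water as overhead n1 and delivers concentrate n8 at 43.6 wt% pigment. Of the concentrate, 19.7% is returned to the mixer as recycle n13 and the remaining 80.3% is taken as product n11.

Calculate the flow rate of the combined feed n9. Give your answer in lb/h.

Overall pigment balance (none leaves overhead): pigment in fresh feed = pigment in product, i.e. 1399×0.125 = (1−0.197)·n8·0.436.
n8 = 174.88/(0.436×0.803) = 499.49 lb/h.
Recycle n13 = 0.197×499.49 = 98.399 lb/h.
Combined feed n9 = 1399 + 98.399 = 1497.4 lb/h.

1497 lb/h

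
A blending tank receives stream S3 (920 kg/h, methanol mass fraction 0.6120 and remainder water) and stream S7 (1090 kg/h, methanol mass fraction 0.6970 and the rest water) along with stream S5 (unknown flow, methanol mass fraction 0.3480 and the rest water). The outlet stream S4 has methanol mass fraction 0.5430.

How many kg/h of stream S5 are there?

1186 kg/h

Let S5 be the unknown flow. Total out = 2010 + S5.
methanol balance: 1322.8 + 0.348·S5 = 0.543·(2010 + S5)
(0.348 − 0.543)·S5 = 0.543×2010 − 1322.8 = -231.34
S5 = -231.34 / -0.195 = 1186.4 kg/h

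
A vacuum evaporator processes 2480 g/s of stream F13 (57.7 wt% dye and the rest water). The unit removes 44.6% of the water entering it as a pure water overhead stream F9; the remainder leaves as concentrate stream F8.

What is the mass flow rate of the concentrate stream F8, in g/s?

water entering = 2480×0.423 = 1049 g/s; overhead removed = 0.446×1049 = 467.87 g/s.
Concentrate = 2480 − 467.87 = 2012.1 g/s.

2012 g/s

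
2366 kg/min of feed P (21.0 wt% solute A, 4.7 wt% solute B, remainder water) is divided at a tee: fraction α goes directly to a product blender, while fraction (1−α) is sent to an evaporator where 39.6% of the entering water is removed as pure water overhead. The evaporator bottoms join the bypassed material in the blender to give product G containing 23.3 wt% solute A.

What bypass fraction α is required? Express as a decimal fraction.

All 2366×0.210 = 496.86 kg/min of solute A reaches G, so G = 496.86/0.233 = 2132.4 kg/min and vapour = 233.55 kg/min.
The evaporator receives (1−α)·2366 of feed at 0.743 water and removes 0.396 of that water:
0.396×0.743×(1−α)×2366 = 233.55
(1−α) = 233.55/696.14 = 0.3355;  α = 0.6645.

0.665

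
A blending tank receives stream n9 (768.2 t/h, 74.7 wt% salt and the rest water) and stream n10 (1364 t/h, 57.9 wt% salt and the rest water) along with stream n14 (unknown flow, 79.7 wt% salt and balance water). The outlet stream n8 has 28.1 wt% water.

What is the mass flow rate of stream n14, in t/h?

Let n14 be the unknown flow. Total out = 2132.2 + n14.
water balance: 768.6 + 0.203·n14 = 0.281·(2132.2 + n14)
(0.203 − 0.281)·n14 = 0.281×2132.2 − 768.6 = -169.45
n14 = -169.45 / -0.078 = 2172.4 t/h

2172 t/h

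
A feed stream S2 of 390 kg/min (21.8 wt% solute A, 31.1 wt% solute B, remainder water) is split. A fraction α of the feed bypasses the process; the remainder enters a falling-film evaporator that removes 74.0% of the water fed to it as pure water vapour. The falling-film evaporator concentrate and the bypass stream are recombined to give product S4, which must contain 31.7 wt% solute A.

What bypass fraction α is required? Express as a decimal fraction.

0.104

All 390×0.218 = 85.02 kg/min of solute A reaches S4, so S4 = 85.02/0.317 = 268.2 kg/min and vapour = 121.8 kg/min.
The evaporator receives (1−α)·390 of feed at 0.471 water and removes 0.740 of that water:
0.740×0.471×(1−α)×390 = 121.8
(1−α) = 121.8/135.93 = 0.8960;  α = 0.1040.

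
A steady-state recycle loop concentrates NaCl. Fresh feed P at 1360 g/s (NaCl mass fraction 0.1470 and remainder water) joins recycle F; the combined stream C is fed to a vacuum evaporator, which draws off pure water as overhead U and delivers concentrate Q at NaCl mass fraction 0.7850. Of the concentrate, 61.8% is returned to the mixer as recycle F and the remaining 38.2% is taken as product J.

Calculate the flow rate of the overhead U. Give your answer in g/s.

Overall NaCl balance (none leaves overhead): NaCl in fresh feed = NaCl in product, i.e. 1360×0.147 = (1−0.618)·Q·0.785.
Q = 199.92/(0.785×0.382) = 666.69 g/s.
Recycle F = 0.618×666.69 = 412.01 g/s.
Combined feed C = 1360 + 412.01 = 1772 g/s.
Overhead U = C − Q = 1772 − 666.69 = 1105.3 g/s.

1105 g/s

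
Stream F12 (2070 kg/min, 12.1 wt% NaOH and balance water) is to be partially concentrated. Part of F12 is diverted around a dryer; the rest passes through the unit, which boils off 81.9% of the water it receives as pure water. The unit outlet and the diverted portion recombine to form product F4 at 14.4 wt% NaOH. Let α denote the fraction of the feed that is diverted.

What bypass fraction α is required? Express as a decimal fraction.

All 2070×0.121 = 250.47 kg/min of NaOH reaches F4, so F4 = 250.47/0.144 = 1739.4 kg/min and vapour = 330.62 kg/min.
The evaporator receives (1−α)·2070 of feed at 0.879 water and removes 0.819 of that water:
0.819×0.879×(1−α)×2070 = 330.62
(1−α) = 330.62/1490.2 = 0.2219;  α = 0.7781.

0.778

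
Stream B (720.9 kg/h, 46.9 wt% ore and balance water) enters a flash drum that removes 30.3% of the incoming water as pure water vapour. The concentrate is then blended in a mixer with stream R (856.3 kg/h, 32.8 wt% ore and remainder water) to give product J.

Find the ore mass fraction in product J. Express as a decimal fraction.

0.424

Vapour removed = 0.303×0.531×720.9 = 115.99 kg/h; concentrate = 604.91 kg/h.
ore reaching the mixer = 338.1 (from concentrate) + 856.3×0.328 = 618.97 kg/h.
Product flow = 604.91 + 856.3 = 1461.2 kg/h; ore fraction = 0.424.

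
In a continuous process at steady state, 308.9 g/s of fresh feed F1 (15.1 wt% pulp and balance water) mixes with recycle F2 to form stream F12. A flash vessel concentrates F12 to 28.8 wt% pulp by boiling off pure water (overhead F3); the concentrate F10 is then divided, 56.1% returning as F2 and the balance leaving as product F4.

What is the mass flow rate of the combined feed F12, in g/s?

Overall pulp balance (none leaves overhead): pulp in fresh feed = pulp in product, i.e. 308.9×0.151 = (1−0.561)·F10·0.288.
F10 = 46.644/(0.288×0.439) = 368.92 g/s.
Recycle F2 = 0.561×368.92 = 206.97 g/s.
Combined feed F12 = 308.9 + 206.97 = 515.87 g/s.

515.9 g/s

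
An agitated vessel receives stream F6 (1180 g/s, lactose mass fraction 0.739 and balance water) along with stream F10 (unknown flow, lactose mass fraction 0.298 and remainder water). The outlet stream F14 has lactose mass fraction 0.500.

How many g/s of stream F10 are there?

Let F10 be the unknown flow. Total out = 1180 + F10.
lactose balance: 872.02 + 0.298·F10 = 0.500·(1180 + F10)
(0.298 − 0.500)·F10 = 0.500×1180 − 872.02 = -282.02
F10 = -282.02 / -0.202 = 1396.1 g/s

1396 g/s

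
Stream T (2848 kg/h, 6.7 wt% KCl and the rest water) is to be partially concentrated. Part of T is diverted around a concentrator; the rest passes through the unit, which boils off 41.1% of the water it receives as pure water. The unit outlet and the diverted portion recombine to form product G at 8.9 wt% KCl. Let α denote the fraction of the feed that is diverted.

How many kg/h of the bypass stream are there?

All 2848×0.067 = 190.82 kg/h of KCl reaches G, so G = 190.82/0.089 = 2144 kg/h and vapour = 704 kg/h.
The evaporator receives (1−α)·2848 of feed at 0.933 water and removes 0.411 of that water:
0.411×0.933×(1−α)×2848 = 704
(1−α) = 704/1092.1 = 0.6446;  α = 0.3554.
Bypass flow = 0.3554×2848 = 1012.1 kg/h.

1012 kg/h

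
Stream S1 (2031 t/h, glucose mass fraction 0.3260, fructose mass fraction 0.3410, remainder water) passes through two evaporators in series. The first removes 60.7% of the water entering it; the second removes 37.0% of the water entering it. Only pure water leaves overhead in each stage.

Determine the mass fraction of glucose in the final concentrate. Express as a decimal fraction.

0.4350

water in feed = 2031×0.333 = 676.32 t/h.
After stage 1: water left = (1−0.607)×676.32 = 265.79; stream total = 1620.5 t/h.
After stage 2: water left = (1−0.370)×265.79 = 167.45; final concentrate = 1522.1 t/h.
glucose fraction = 662.11/1522.1 = 0.4350.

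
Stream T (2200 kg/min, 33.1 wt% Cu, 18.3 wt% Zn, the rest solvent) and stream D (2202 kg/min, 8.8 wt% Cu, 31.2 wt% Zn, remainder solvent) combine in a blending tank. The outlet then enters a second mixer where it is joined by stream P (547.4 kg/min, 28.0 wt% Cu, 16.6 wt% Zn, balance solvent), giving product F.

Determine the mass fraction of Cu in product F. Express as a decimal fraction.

Overall, product flow = 4949.4 kg/min.
Cu in = 2200×0.331 + 2202×0.088 + 547.4×0.280 = 1075.2 kg/min.
Cu fraction in F = 0.217.

0.217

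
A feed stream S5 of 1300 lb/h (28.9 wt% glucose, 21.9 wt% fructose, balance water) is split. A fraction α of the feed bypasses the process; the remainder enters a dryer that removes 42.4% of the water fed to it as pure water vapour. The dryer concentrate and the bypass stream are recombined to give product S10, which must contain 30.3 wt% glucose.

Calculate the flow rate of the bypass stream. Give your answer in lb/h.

1012 lb/h

All 1300×0.289 = 375.7 lb/h of glucose reaches S10, so S10 = 375.7/0.303 = 1239.9 lb/h and vapour = 60.066 lb/h.
The evaporator receives (1−α)·1300 of feed at 0.492 water and removes 0.424 of that water:
0.424×0.492×(1−α)×1300 = 60.066
(1−α) = 60.066/271.19 = 0.2215;  α = 0.7785.
Bypass flow = 0.7785×1300 = 1012.1 lb/h.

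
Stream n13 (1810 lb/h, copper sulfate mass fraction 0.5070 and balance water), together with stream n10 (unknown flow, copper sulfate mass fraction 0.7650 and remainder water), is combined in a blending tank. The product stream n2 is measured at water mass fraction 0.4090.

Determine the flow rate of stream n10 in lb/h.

Let n10 be the unknown flow. Total out = 1810 + n10.
water balance: 892.33 + 0.235·n10 = 0.409·(1810 + n10)
(0.235 − 0.409)·n10 = 0.409×1810 − 892.33 = -152.04
n10 = -152.04 / -0.174 = 873.79 lb/h

873.8 lb/h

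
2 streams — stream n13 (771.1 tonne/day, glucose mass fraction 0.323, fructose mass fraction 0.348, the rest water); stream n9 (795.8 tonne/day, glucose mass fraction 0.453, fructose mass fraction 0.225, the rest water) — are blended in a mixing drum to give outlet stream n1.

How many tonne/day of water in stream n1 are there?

509.9 tonne/day

water out = water in = 771.1×0.329 + 795.8×0.322 = 509.94 tonne/day.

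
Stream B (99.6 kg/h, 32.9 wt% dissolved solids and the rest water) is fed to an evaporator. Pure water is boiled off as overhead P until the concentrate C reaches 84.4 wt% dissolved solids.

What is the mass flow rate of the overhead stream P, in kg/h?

60.77 kg/h

dissolved solids is conserved: 99.6×0.329 = 32.768 kg/h all reports to the concentrate.
Concentrate = 32.768/(target fraction) = 38.825 kg/h.
Overhead = 99.6 − 38.825 = 60.775 kg/h.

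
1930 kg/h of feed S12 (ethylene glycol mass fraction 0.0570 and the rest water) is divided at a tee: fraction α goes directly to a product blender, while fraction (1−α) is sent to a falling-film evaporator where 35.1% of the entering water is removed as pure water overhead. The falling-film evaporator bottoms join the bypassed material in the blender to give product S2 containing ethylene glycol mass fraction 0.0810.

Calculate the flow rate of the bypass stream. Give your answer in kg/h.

All 1930×0.057 = 110.01 kg/h of ethylene glycol reaches S2, so S2 = 110.01/0.081 = 1358.1 kg/h and vapour = 571.85 kg/h.
The evaporator receives (1−α)·1930 of feed at 0.943 water and removes 0.351 of that water:
0.351×0.943×(1−α)×1930 = 571.85
(1−α) = 571.85/638.82 = 0.8952;  α = 0.1048.
Bypass flow = 0.1048×1930 = 202.31 kg/h.

202.3 kg/h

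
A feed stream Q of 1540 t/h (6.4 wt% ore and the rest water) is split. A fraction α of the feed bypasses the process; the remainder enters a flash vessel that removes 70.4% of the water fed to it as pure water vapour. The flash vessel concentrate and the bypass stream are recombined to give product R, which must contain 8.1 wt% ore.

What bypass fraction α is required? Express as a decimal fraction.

All 1540×0.064 = 98.56 t/h of ore reaches R, so R = 98.56/0.081 = 1216.8 t/h and vapour = 323.21 t/h.
The evaporator receives (1−α)·1540 of feed at 0.936 water and removes 0.704 of that water:
0.704×0.936×(1−α)×1540 = 323.21
(1−α) = 323.21/1014.8 = 0.3185;  α = 0.6815.

0.681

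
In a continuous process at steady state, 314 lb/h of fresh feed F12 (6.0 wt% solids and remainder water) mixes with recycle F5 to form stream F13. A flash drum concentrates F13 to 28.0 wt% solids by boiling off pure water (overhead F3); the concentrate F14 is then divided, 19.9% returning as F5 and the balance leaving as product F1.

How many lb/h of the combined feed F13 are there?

Overall solids balance (none leaves overhead): solids in fresh feed = solids in product, i.e. 314×0.060 = (1−0.199)·F14·0.280.
F14 = 18.84/(0.280×0.801) = 84.002 lb/h.
Recycle F5 = 0.199×84.002 = 16.716 lb/h.
Combined feed F13 = 314 + 16.716 = 330.72 lb/h.

330.7 lb/h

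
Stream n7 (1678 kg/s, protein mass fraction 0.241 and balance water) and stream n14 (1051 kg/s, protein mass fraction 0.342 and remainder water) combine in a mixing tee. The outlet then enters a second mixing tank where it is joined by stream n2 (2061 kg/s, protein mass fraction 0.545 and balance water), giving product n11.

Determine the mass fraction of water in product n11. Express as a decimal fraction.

Overall, product flow = 4790 kg/s.
water in = 1678×0.759 + 1051×0.658 + 2061×0.455 = 2902.9 kg/s.
water fraction in n11 = 0.606.

0.606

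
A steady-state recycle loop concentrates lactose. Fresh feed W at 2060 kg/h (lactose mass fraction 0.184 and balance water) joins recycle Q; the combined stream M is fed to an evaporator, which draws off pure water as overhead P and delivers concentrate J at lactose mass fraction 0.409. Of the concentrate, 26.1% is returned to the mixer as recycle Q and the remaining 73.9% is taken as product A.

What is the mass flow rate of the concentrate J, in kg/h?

Overall lactose balance (none leaves overhead): lactose in fresh feed = lactose in product, i.e. 2060×0.184 = (1−0.261)·J·0.409.
J = 379.04/(0.409×0.739) = 1254.1 kg/h.

1254 kg/h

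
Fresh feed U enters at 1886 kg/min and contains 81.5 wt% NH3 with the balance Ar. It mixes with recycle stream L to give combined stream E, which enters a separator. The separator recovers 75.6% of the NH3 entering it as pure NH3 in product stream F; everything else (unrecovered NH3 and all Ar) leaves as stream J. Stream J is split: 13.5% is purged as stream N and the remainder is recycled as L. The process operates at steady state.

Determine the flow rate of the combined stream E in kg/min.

4533 kg/min

Ar enters only via U and leaves only via the purge: 1886×0.185 = 0.135×(Ar in J), and the separator passes all Ar, so Ar in E = Ar in J = 2584.5 kg/min.
NH3 in E: m_A = 1886×0.815 + (1−0.135)·(1−0.756)·m_A, so m_A = 1537.1/0.7889 = 1948.3 kg/min.
E = 1948.3 + 2584.5 = 4532.8 kg/min.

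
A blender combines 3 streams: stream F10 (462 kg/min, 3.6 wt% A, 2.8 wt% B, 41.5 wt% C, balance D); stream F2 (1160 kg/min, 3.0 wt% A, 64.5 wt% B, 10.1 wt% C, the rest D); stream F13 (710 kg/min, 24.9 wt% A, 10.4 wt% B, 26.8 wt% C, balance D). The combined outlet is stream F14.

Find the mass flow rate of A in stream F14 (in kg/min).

228.2 kg/min

A out = A in = 462×0.036 + 1160×0.030 + 710×0.249 = 228.22 kg/min.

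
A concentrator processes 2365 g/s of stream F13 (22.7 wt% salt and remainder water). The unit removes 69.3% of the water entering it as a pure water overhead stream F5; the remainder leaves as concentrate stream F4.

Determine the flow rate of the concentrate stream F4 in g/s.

water entering = 2365×0.773 = 1828.1 g/s; overhead removed = 0.693×1828.1 = 1266.9 g/s.
Concentrate = 2365 − 1266.9 = 1098.1 g/s.

1098 g/s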